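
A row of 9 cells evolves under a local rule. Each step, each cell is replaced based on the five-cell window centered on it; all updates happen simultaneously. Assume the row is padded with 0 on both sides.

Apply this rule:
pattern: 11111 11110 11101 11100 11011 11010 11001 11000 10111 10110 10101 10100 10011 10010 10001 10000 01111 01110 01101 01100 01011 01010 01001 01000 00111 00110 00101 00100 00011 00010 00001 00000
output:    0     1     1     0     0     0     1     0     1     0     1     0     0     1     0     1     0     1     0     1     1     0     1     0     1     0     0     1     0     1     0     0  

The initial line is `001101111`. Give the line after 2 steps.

000010000

000001010
000010000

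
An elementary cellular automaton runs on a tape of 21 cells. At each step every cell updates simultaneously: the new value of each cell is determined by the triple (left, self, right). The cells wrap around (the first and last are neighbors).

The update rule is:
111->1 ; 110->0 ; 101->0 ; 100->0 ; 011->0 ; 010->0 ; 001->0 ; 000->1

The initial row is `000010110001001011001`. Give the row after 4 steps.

step 1: 011000000100000000000
step 2: 000011110001111111111
step 3: 011001100100111111110
step 4: 000000000000011111100

000000000000011111100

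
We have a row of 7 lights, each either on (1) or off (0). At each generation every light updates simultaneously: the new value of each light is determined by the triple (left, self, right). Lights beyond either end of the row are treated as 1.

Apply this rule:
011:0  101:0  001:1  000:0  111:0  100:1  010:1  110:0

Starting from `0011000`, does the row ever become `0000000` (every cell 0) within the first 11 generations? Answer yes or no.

yes

1100101
0011100
1100011
0010100
1110111
0000000
all cells are 0 at generation 6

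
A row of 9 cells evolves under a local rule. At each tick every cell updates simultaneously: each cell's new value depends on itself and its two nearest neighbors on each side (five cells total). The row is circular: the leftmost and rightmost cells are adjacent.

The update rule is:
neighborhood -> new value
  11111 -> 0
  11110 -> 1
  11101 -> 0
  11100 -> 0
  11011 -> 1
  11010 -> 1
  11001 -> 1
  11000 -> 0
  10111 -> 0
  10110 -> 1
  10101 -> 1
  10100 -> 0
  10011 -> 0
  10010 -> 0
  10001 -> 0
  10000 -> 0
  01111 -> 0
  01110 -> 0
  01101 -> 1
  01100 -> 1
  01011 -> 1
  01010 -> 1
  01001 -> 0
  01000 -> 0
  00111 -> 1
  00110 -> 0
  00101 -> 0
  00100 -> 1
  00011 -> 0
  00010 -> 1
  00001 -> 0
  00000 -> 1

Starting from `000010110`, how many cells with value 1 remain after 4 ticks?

tick 1: 010101110
tick 2: 001110001
tick 3: 001000011
tick 4: 101000001
count of 1: 3

3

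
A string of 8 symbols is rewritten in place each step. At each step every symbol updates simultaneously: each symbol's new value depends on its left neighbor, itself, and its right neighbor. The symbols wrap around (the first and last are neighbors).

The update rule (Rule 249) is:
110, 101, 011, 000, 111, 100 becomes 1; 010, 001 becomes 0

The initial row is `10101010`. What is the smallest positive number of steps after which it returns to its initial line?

01010101
10101010

2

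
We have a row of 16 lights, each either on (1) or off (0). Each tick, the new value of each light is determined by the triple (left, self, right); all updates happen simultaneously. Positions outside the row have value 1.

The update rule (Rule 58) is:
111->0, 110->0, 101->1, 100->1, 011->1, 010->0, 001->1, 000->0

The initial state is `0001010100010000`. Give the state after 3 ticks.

1010101010101001
0101010101010111
1010101010101100

1010101010101100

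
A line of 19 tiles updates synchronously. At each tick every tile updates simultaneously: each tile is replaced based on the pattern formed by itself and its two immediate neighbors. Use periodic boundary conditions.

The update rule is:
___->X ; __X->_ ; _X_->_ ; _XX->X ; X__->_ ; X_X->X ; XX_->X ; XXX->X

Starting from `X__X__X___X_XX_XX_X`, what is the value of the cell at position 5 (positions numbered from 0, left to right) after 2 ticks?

X

X_______X__XXXXXXXX
X_XXXXX____XXXXXXXX
position 5 holds X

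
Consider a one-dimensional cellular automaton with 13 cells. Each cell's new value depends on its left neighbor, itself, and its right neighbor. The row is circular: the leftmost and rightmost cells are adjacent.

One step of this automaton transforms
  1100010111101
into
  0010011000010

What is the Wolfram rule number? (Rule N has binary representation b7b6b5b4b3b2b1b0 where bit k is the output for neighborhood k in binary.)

52

position 0: 111 → 0  (bit 7 = 0)
position 1: 110 → 0  (bit 6 = 0)
position 6: 101 → 1  (bit 5 = 1)
position 2: 100 → 1  (bit 4 = 1)
position 7: 011 → 0  (bit 3 = 0)
position 5: 010 → 1  (bit 2 = 1)
position 4: 001 → 0  (bit 1 = 0)
position 3: 000 → 0  (bit 0 = 0)
bits b7..b0 = 00110100 = 52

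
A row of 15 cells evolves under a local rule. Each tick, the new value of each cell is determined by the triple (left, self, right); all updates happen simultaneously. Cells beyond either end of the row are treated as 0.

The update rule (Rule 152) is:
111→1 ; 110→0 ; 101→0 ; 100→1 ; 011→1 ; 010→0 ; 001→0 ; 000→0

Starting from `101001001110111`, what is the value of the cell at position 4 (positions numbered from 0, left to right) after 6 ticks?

0

000100101100110
000010001010101
000001000000000
000000100000000
000000010000000
000000001000000
position 4 holds 0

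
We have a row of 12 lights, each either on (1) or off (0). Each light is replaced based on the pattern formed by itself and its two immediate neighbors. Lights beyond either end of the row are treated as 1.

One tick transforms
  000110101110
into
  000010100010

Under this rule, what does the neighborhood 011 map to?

0

At position 3 the neighborhood is 011; the next row has 0 there.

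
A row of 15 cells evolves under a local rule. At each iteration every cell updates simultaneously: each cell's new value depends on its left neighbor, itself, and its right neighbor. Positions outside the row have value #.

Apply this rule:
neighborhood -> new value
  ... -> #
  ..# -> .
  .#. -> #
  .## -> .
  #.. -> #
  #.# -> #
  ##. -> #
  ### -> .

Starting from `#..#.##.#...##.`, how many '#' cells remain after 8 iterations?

iteration 1: ##.##.#####..##
iteration 2: .##.##....##...
iteration 3: #.##.####..###.
iteration 4: ##.##...##...##
iteration 5: .##.###..###...
iteration 6: #.##..##...###.
iteration 7: ##.##..###...##
iteration 8: .##.##...###...
count of #: 7

7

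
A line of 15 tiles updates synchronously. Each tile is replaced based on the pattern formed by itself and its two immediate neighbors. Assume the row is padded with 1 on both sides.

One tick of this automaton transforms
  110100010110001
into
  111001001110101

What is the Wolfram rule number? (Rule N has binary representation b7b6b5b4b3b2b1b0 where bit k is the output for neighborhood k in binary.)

233

position 0: 111 → 1  (bit 7 = 1)
position 1: 110 → 1  (bit 6 = 1)
position 2: 101 → 1  (bit 5 = 1)
position 4: 100 → 0  (bit 4 = 0)
position 9: 011 → 1  (bit 3 = 1)
position 3: 010 → 0  (bit 2 = 0)
position 6: 001 → 0  (bit 1 = 0)
position 5: 000 → 1  (bit 0 = 1)
bits b7..b0 = 11101001 = 233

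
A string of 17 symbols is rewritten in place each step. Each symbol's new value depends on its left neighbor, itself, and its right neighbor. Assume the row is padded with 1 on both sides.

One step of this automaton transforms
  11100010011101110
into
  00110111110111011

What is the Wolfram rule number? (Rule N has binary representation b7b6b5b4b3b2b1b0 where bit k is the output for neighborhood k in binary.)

126

position 0: 111 → 0  (bit 7 = 0)
position 2: 110 → 1  (bit 6 = 1)
position 12: 101 → 1  (bit 5 = 1)
position 3: 100 → 1  (bit 4 = 1)
position 9: 011 → 1  (bit 3 = 1)
position 6: 010 → 1  (bit 2 = 1)
position 5: 001 → 1  (bit 1 = 1)
position 4: 000 → 0  (bit 0 = 0)
bits b7..b0 = 01111110 = 126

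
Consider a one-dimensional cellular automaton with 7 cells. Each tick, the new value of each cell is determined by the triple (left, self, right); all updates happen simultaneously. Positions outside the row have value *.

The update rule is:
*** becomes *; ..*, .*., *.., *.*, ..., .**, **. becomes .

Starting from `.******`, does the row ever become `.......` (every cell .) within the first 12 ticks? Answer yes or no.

tick 1: ..*****
tick 2: ...****
tick 3: ....***
tick 4: .....**
tick 5: ......*
tick 6: .......
all cells are . at tick 6

yes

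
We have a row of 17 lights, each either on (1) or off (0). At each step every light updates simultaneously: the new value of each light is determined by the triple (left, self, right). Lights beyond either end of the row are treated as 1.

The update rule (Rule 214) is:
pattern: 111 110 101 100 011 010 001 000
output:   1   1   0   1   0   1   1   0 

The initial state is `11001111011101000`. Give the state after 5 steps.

step 1: 11110111001101101
step 2: 11110011110100100
step 3: 11111101110111111
step 4: 11111100110011111
step 5: 11111111011101111

11111111011101111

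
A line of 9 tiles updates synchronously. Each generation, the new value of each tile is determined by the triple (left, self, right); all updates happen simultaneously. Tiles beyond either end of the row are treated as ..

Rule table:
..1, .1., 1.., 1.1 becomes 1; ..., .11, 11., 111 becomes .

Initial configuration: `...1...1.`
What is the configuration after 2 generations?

..111.111
.1...1...

.1...1...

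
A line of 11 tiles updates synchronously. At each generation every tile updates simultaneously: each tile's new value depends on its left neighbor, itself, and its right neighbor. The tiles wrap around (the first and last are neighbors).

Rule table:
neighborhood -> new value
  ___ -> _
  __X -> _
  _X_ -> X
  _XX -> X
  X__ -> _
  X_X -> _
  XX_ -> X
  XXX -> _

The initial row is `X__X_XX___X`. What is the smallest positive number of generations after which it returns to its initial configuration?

generation 1: X__X_XX___X

1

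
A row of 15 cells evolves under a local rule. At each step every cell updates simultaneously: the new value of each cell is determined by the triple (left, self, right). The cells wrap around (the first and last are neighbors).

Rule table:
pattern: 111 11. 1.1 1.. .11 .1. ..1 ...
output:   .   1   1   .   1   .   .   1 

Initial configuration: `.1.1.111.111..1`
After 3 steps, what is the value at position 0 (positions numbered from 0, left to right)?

.

step 1: 1.1.11.111.1...
step 2: .1.11111.11..1.
step 3: ..11...1111....
position 0 holds .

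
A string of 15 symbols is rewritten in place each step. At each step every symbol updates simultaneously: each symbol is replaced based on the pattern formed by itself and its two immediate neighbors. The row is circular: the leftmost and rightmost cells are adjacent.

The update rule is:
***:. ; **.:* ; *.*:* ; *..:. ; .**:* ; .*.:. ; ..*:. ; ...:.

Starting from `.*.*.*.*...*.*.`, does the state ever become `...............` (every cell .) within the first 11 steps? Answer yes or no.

yes

step 1: ..*.*.*.....*..
step 2: ...*.*.........
step 3: ....*..........
step 4: ...............
all cells are . at step 4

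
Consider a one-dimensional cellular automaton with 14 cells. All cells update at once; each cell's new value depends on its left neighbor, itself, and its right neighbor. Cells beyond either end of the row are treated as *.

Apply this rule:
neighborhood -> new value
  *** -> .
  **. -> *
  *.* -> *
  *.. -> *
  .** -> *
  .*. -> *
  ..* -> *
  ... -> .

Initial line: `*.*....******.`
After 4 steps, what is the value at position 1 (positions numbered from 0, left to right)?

*

step 1: ****..**....**
step 2: ...******..**.
step 3: *.**....******
step 4: *****..**.....
position 1 holds *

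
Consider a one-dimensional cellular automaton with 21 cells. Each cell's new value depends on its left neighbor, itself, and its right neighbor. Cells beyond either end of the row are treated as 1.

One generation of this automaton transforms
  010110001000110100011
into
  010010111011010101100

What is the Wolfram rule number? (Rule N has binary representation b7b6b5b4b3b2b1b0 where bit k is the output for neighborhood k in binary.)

position 20: 111 → 0  (bit 7 = 0)
position 4: 110 → 1  (bit 6 = 1)
position 0: 101 → 0  (bit 5 = 0)
position 5: 100 → 0  (bit 4 = 0)
position 3: 011 → 0  (bit 3 = 0)
position 1: 010 → 1  (bit 2 = 1)
position 7: 001 → 1  (bit 1 = 1)
position 6: 000 → 1  (bit 0 = 1)
bits b7..b0 = 01000111 = 71

71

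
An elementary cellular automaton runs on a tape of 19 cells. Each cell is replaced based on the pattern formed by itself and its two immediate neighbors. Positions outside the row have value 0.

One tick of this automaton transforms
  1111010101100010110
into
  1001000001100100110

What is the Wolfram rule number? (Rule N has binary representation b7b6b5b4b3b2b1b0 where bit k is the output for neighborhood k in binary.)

74

position 1: 111 → 0  (bit 7 = 0)
position 3: 110 → 1  (bit 6 = 1)
position 4: 101 → 0  (bit 5 = 0)
position 11: 100 → 0  (bit 4 = 0)
position 0: 011 → 1  (bit 3 = 1)
position 5: 010 → 0  (bit 2 = 0)
position 13: 001 → 1  (bit 1 = 1)
position 12: 000 → 0  (bit 0 = 0)
bits b7..b0 = 01001010 = 74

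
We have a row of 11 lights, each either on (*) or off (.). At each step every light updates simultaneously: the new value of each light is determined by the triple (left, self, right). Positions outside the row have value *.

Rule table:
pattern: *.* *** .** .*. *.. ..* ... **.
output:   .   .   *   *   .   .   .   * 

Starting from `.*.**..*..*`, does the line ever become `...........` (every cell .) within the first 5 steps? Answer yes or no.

no

.*.**..*..*  (fixed point — unchanged through step 5)
step 5 is .*.**..*..*, still not uniform .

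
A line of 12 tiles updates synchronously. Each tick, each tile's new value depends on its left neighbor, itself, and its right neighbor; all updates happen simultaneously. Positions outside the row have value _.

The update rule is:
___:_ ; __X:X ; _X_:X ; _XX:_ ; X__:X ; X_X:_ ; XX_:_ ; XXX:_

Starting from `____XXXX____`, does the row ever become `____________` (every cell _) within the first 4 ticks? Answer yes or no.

___X____X___
__XXX__XXX__
_X___XX___X_
XXX_X__X_XXX
tick 4 is XXX_X__X_XXX, still not uniform _

no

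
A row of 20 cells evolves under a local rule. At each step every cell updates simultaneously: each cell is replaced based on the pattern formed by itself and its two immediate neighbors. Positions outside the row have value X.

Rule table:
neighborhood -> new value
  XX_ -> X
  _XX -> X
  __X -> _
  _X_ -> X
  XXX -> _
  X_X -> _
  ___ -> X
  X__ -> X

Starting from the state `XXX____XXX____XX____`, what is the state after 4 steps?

X_XX_X_X_XX_X_X_X_X_

__XXXX_X_XXXX_XXXXX_
X_X__X_X_X__X_X___X_
X_XX_X_X_XX_X_XXX_X_
X_XX_X_X_XX_X_X_X_X_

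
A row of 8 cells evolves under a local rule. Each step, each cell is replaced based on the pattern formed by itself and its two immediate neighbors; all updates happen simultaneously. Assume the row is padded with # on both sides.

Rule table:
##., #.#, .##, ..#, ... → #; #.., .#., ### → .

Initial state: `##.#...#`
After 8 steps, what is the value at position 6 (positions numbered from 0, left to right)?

.

.##..###
###.##..
..####.#
.##..###  (repeats step 1; period 3)
step 8: ###.##..
position 6 holds .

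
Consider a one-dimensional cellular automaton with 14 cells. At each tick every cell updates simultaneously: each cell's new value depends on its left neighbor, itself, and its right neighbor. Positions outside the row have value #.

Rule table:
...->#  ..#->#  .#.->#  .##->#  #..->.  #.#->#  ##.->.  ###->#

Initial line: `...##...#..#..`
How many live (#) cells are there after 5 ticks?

tick 1: .###..###.##.#
tick 2: ###..###.##.##
tick 3: ##..###.##.###
tick 4: #..###.##.####
tick 5: ..###.##.#####
count of #: 10

10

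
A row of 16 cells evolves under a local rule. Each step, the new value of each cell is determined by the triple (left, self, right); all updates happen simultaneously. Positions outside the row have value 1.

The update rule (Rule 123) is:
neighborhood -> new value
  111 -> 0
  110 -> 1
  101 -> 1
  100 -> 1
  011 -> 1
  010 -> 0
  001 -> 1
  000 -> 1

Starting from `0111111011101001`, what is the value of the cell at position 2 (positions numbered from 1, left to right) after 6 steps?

1100001110110111
0111111011111100
1100001110000111
0111111011111100  (repeats step 2; period 2)
step 6: 0111111011111100
position 2 holds 1

1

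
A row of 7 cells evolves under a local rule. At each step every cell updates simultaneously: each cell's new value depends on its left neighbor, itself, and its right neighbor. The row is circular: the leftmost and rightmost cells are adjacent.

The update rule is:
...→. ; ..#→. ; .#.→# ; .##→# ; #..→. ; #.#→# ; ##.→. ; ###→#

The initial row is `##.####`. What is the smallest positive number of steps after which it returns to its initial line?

#.#####
.######
######.
#####.#
####.##
###.###
##.####

7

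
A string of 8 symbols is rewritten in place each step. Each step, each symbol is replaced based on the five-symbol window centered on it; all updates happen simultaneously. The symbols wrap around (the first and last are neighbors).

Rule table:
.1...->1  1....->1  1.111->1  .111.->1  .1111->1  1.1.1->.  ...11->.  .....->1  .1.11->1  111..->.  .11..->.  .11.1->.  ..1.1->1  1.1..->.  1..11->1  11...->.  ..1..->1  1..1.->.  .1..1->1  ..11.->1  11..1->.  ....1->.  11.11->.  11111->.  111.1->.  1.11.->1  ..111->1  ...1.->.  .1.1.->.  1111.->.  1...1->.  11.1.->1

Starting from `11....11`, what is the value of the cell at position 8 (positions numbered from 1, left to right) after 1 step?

...1..11
position 8 holds 1

1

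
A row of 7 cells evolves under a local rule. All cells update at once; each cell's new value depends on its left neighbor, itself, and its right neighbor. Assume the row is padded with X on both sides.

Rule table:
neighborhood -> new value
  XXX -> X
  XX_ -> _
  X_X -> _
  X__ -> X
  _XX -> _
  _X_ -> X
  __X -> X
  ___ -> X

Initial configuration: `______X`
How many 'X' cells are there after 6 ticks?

2

XXXXXX_
XXXXX__
XXXX_XX
XXX___X
XX_XXX_
X___X__
count of X: 2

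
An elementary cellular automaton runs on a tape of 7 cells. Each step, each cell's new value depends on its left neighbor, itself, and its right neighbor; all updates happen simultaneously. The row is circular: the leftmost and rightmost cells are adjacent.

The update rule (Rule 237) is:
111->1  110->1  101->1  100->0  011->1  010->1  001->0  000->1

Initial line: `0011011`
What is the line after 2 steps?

0011111
0011111

0011111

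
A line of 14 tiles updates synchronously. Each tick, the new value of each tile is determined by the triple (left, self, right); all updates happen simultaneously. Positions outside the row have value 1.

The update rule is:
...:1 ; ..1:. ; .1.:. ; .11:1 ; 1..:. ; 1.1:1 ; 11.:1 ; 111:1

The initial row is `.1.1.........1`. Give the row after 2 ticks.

11...111111111

tick 1: 1.1..1111111.1
tick 2: 11...111111111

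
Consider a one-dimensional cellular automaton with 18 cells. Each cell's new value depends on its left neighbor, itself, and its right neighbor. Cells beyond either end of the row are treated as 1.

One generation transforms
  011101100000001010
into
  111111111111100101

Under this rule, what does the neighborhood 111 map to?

1

At position 2 the neighborhood is 111; the next row has 1 there.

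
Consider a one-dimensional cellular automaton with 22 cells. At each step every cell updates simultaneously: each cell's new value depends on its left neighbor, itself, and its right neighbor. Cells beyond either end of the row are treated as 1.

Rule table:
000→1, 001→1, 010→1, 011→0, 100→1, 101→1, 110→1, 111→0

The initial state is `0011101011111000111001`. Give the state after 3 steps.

1001111000011110011100

step 1: 1100111100001111001110
step 2: 0111000111110001110011
step 3: 1001111000011110011100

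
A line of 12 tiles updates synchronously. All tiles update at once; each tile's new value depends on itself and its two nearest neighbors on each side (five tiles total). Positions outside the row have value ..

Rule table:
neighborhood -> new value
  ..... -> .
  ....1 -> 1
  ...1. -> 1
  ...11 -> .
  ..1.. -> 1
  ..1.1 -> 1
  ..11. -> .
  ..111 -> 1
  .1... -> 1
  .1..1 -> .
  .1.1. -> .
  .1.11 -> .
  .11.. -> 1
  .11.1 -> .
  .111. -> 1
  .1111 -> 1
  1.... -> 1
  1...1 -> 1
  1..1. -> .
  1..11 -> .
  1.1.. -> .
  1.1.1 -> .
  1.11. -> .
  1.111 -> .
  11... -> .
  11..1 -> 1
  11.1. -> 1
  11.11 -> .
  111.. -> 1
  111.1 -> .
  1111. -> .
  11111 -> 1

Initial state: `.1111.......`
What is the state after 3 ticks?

.11.1.1.....
...1...11...
.11111..1.1.

.11111..1.1.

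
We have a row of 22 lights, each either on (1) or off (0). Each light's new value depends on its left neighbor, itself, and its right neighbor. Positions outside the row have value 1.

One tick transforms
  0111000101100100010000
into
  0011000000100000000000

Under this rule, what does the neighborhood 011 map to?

0

At position 1 the neighborhood is 011; the next row has 0 there.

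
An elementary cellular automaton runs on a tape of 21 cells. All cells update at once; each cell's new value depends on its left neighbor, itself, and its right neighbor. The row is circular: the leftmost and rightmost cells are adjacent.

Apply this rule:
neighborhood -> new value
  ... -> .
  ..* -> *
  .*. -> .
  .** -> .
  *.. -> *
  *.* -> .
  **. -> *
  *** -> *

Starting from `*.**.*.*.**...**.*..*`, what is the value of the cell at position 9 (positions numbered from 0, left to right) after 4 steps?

*

*..*......**.*.*..**.
.**.*....*.*....**.*.
*.*..*..*...*..*.*..*
*..**.**.*.*.**...**.
position 9 holds *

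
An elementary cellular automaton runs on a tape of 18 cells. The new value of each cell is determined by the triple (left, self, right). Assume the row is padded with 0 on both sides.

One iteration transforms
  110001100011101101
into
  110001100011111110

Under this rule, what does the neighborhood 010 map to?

0

At position 17 the neighborhood is 010; the next row has 0 there.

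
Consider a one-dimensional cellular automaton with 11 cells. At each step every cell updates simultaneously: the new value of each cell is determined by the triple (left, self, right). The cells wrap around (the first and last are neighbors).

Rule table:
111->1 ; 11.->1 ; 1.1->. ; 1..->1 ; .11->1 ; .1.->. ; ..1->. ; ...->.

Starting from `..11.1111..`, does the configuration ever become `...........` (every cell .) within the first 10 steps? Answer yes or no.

..11.11111.
..11.111111
1.11.111111
1.11.111111  (fixed point — unchanged through step 10)
step 10 is 1.11.111111, still not uniform .

no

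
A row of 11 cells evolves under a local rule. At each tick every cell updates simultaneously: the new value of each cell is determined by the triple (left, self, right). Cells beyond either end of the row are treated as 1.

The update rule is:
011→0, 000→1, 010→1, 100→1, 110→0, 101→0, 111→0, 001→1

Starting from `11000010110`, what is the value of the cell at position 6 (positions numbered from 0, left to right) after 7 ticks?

1

00111110000
11000001111
00111110000  (repeats tick 1; period 2)
tick 7: 00111110000
position 6 holds 1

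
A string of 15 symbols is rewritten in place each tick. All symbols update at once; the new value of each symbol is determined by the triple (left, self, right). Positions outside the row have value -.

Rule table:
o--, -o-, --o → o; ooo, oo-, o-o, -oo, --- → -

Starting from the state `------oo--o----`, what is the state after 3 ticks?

---o----o--ooo-

-----o--oooo---
----oooo----o--
---o----o--ooo-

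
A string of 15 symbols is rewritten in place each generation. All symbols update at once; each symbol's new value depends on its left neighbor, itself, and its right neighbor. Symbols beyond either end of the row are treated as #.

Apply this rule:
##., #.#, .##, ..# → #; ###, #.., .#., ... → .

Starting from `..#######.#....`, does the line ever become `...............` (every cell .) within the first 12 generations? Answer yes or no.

no

generation 1: .##.....##....#
generation 2: ###....###...##
generation 3: ..#...##.#..##.
generation 4: .#...####..####
generation 5: #...##..#.##...
generation 6: #..###.#.###..#
generation 7: #.##.##.##.#.##
generation 8: ###########.##.
generation 9: ..........#####
generation 10: .........##....
generation 11: ........###...#
generation 12: .......##.#..##
generation 12 is .......##.#..##, still not uniform .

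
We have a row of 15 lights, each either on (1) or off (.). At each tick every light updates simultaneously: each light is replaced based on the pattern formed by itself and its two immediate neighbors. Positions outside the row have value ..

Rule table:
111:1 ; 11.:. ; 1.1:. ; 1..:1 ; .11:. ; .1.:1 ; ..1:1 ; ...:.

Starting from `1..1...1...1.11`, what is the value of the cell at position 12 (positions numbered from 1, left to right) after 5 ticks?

.

11111.111.11...
.111...1....1..
1.1.1.111..111.
1.1.1..1.11.1.1
1.1.1111....1.1
position 12 holds .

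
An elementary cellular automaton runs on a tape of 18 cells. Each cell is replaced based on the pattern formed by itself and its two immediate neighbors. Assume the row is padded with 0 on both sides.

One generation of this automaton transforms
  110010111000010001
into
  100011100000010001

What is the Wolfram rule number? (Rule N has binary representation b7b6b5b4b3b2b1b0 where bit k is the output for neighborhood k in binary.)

position 7: 111 → 0  (bit 7 = 0)
position 1: 110 → 0  (bit 6 = 0)
position 5: 101 → 1  (bit 5 = 1)
position 2: 100 → 0  (bit 4 = 0)
position 0: 011 → 1  (bit 3 = 1)
position 4: 010 → 1  (bit 2 = 1)
position 3: 001 → 0  (bit 1 = 0)
position 10: 000 → 0  (bit 0 = 0)
bits b7..b0 = 00101100 = 44

44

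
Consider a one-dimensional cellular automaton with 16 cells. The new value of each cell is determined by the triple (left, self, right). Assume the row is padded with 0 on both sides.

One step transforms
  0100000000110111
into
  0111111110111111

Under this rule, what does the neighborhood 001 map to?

At position 0 the neighborhood is 001; the next row has 0 there.

0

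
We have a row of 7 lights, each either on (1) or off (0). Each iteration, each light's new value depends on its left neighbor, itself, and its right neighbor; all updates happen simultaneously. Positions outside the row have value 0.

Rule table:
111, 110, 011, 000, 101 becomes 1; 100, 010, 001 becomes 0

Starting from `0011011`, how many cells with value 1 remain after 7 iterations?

6

1011111
0111111
0111111  (fixed point — unchanged through iteration 7)
count of 1: 6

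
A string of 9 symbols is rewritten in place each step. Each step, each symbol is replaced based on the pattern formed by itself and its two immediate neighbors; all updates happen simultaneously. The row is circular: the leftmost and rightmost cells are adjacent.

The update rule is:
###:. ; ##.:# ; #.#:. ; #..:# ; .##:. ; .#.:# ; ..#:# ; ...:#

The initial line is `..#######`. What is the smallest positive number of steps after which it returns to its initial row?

18

step 1: ##......#
step 2: .#######.
step 3: #......##
step 4: #######..
step 5: ......###
step 6: ######..#
step 7: .....###.
step 8: #####..##
step 9: ....###..
step 10: ####..###
step 11: ...###...
step 12: ###..####
step 13: ..###....
step 14: ##..#####
step 15: .###.....
step 16: #..######
step 17: ###......
step 18: ..#######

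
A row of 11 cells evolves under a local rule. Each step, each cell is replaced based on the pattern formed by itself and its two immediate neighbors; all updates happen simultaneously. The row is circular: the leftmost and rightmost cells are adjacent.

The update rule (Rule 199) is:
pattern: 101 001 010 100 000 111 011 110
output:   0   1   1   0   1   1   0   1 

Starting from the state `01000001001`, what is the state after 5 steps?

01011111011
01001111001
01010111011
01010011001
01010101011

01010101011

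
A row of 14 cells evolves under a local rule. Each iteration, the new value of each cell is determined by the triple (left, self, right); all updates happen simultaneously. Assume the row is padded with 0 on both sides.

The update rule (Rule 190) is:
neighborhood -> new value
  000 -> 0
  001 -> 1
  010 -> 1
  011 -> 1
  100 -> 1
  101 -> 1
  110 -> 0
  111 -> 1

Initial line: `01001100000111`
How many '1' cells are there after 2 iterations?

iteration 1: 11111010001110
iteration 2: 11110111011101
count of 1: 11

11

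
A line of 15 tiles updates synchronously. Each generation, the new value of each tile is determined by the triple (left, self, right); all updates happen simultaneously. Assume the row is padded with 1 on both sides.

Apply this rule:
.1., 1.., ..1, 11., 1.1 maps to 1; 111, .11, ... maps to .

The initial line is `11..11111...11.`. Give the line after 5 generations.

11.11..1.1111.1

.111....11.1.11
1..11..1.1111..
111.11111...111
..11....11.1...
11.11..1.1111.1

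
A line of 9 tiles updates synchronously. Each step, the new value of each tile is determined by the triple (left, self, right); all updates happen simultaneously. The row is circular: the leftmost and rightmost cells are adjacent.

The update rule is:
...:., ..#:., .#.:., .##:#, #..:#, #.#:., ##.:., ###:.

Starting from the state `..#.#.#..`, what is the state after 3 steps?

.......#.
........#
#........

#........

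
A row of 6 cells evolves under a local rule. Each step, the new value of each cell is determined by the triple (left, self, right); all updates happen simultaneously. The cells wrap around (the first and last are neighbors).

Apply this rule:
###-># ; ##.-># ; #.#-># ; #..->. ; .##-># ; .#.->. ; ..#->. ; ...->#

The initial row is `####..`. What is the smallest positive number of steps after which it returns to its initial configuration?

####..

1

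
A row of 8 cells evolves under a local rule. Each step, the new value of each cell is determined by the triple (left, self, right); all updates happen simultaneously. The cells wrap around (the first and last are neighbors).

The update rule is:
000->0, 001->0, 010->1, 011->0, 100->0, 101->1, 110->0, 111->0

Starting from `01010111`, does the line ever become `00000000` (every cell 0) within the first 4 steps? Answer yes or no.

step 1: 11111000
step 2: 00000000
all cells are 0 at step 2

yes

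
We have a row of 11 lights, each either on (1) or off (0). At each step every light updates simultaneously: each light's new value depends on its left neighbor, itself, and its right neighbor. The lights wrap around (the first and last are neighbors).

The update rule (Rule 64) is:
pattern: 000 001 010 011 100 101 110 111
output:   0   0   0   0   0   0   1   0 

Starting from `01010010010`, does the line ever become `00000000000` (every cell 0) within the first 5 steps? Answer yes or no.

yes

00000000000
all cells are 0 at step 1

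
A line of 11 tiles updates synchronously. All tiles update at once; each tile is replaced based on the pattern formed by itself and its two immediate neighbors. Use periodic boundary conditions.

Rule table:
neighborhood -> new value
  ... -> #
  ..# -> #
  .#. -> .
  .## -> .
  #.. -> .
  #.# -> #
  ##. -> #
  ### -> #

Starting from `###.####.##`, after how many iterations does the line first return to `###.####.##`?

11

####.####.#
#####.####.
.#####.####
#.#####.###
##.#####.##
###.#####.#
####.#####.
.####.#####
#.####.####
##.####.###
###.####.##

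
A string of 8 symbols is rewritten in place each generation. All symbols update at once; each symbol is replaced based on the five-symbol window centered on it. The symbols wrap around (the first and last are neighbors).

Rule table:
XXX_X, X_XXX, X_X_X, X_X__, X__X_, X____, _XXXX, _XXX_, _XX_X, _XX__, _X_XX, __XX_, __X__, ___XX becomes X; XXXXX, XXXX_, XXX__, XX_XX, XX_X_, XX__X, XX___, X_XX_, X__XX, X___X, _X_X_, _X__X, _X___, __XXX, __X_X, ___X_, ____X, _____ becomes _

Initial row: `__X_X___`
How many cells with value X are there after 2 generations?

generation 1: ____X_X_
generation 2: X_____X_
count of X: 2

2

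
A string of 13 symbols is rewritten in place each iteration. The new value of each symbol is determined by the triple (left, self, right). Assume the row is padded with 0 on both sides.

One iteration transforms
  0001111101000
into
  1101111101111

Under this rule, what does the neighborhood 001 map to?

At position 2 the neighborhood is 001; the next row has 0 there.

0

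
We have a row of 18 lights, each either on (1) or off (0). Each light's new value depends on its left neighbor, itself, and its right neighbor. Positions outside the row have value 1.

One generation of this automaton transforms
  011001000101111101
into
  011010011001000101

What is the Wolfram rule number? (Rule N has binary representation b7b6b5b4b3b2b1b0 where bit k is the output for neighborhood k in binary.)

75

position 12: 111 → 0  (bit 7 = 0)
position 2: 110 → 1  (bit 6 = 1)
position 0: 101 → 0  (bit 5 = 0)
position 3: 100 → 0  (bit 4 = 0)
position 1: 011 → 1  (bit 3 = 1)
position 5: 010 → 0  (bit 2 = 0)
position 4: 001 → 1  (bit 1 = 1)
position 7: 000 → 1  (bit 0 = 1)
bits b7..b0 = 01001011 = 75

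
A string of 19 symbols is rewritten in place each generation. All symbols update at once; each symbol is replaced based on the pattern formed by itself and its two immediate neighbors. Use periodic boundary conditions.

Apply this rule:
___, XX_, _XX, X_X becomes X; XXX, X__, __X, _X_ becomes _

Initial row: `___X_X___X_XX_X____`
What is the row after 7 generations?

generation 1: XX__X__X__XXXX__XXX
generation 2: _X________X__X__X__
generation 3: ___XXXXXX_________X
generation 4: _X_X____X_XXXXXXX__
generation 5: __X__XX__XX_____X_X
generation 6: _____XX__XX_XXX__X_
generation 7: XXXX_XX__XXXX_X____

XXXX_XX__XXXX_X____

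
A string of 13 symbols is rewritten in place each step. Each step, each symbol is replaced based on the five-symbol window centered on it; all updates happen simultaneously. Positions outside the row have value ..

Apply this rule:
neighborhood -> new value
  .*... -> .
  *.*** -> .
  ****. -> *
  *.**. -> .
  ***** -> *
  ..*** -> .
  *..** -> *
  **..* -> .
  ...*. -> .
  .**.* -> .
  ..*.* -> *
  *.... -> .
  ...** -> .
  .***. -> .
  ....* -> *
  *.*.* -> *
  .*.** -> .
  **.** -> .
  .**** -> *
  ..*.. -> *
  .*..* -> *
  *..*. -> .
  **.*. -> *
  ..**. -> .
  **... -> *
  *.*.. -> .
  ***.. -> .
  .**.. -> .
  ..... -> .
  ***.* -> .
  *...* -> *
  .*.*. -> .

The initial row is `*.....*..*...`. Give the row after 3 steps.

*.*...*.*....

step 1: *...*.**.*...
step 2: *.*.*...*....
step 3: *.*...*.*....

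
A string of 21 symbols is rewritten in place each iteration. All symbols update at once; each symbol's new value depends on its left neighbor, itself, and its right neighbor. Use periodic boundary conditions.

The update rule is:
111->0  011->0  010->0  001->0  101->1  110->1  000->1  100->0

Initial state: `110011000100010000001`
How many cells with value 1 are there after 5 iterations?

010001010001000111100
000100100100010000101
010000000001000110010
000111111100010010000
110000000101000000111
count of 1: 7

7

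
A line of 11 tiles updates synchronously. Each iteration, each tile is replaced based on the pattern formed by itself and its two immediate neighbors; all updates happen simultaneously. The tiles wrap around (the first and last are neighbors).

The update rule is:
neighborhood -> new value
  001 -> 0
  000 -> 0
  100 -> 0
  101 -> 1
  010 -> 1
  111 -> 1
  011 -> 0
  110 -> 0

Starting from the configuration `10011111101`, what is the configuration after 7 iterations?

00001111010
00000110110
00000001000
00000001000  (fixed point — unchanged through iteration 7)

00000001000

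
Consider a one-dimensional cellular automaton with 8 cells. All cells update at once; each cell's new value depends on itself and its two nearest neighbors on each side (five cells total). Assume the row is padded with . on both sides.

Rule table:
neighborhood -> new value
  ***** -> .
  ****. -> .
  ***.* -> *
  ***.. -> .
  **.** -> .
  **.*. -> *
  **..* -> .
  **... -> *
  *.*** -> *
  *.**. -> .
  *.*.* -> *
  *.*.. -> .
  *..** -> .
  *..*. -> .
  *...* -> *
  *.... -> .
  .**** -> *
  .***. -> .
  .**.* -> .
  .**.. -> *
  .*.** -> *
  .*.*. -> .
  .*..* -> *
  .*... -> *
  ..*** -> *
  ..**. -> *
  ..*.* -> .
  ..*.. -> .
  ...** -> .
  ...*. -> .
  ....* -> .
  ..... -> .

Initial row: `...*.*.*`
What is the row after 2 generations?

......*.

generation 1: .....*..
generation 2: ......*.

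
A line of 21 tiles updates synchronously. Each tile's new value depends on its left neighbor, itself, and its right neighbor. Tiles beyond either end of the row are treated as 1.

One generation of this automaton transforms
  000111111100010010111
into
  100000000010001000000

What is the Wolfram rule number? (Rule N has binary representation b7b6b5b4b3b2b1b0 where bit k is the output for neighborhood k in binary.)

16

position 4: 111 → 0  (bit 7 = 0)
position 9: 110 → 0  (bit 6 = 0)
position 17: 101 → 0  (bit 5 = 0)
position 0: 100 → 1  (bit 4 = 1)
position 3: 011 → 0  (bit 3 = 0)
position 13: 010 → 0  (bit 2 = 0)
position 2: 001 → 0  (bit 1 = 0)
position 1: 000 → 0  (bit 0 = 0)
bits b7..b0 = 00010000 = 16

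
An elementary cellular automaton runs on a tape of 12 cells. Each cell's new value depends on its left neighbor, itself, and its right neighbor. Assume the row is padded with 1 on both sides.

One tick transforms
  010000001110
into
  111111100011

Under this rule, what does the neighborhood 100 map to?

At position 2 the neighborhood is 100; the next row has 1 there.

1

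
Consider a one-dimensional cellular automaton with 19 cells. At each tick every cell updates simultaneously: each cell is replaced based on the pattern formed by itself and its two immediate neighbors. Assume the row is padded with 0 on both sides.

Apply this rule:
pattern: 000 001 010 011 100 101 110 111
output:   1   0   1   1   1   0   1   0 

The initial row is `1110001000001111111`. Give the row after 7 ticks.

1010101010101010101

1011101111101000001
1010101000101111101
1010101110101000101
1010101010101110101
1010101010101010101
1010101010101010101  (fixed point — unchanged through tick 7)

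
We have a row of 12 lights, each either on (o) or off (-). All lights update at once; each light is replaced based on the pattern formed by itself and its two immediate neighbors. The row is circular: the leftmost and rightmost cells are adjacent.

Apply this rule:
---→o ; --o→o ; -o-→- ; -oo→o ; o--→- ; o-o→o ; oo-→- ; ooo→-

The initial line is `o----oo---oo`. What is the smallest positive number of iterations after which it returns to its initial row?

iteration 1: --oooo--ooo-
iteration 2: ooo----oo---
iteration 3: o---oooo--oo
iteration 4: --ooo----oo-
iteration 5: ooo---oooo--
iteration 6: o---ooo----o
iteration 7: --ooo---oooo
iteration 8: -oo---ooo---
iteration 9: oo--ooo---oo
iteration 10: ---oo---ooo-
iteration 11: oooo--ooo---
iteration 12: o----oo---oo

12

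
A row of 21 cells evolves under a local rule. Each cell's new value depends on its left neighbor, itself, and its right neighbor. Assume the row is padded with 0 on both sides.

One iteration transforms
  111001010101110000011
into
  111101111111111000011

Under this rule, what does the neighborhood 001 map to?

0

At position 4 the neighborhood is 001; the next row has 0 there.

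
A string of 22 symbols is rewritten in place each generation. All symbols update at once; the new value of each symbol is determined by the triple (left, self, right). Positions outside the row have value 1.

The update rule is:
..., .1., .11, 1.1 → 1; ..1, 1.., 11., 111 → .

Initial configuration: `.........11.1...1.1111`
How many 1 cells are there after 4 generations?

11

generation 1: .1111111.1.11.1.111...
generation 2: 11......1111.1111...1.
generation 3: ...1111.1...11....1.11
generation 4: .1.1...11.1.1..11.111.
count of 1: 11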